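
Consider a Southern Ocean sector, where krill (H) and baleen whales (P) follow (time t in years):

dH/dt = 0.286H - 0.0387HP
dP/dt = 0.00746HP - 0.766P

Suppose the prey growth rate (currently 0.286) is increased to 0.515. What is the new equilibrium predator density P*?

P* ≈ 13.3

At the interior fixed point, setting dH/dt = 0 with H > 0 fixes P* = (prey growth rate)/(HP coefficient) — independent of the other coefficients.
With the change, P* = 0.515/0.0387 = 13.3; it rises from 7.39.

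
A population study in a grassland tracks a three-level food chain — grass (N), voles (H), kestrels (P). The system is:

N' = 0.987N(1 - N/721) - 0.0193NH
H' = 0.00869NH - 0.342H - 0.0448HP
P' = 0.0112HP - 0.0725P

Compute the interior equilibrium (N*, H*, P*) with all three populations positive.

From dP/dt = 0: 0.0112H* = 0.0725, so H* = 6.47.
From dN/dt = 0: 0.987(1 - N*/721) = 0.0193·6.47, giving N* = 721·(1 - 0.127) = 630.
From dH/dt = 0: 0.00869·630 - 0.342 = 0.0448P*, so P* = 5.13/0.0448 = 115.

N* ≈ 630, H* ≈ 6.47, P* ≈ 115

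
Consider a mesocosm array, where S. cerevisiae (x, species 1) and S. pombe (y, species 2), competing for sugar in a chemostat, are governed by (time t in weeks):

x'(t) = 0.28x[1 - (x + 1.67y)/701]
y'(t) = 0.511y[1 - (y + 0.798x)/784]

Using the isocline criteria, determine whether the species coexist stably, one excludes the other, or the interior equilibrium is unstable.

Compare the nullcline intercepts: K1/α12 = 701/1.67 = 420 < K2 = 784; K2/α21 = 784/0.798 = 982 > K1 = 701.
Since the inequalities point opposite ways, species 2 can invade but species 1 cannot.

species 2 excludes species 1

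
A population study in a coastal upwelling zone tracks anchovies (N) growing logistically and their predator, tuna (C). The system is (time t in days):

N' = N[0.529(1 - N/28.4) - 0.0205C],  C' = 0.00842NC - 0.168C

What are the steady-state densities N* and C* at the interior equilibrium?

From dC/dt = 0 with C > 0: 0.00842N* = 0.168, so N* = 20.
Substitute into dN/dt = 0: 0.529(1 - 20/28.4) = 0.0205C*.
The bracket is 0.297, giving C* = 0.157/0.0205 = 7.68.

N* ≈ 20, C* ≈ 7.68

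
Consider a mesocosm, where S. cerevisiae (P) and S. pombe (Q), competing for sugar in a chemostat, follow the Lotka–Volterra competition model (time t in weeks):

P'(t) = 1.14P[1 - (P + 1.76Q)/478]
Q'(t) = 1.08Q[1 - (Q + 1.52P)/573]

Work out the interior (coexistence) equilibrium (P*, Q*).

Setting both brackets to zero gives the nullclines P + 1.76Q = 478 and 1.52P + Q = 573.
Substituting Q = 573 - 1.52P into the first: P(1 - 1.76·1.52) = 478 - 1.76·573.
So P* = -530/-1.68 = 317, and then Q* = 573 - 1.52·317 = 91.7.

P* ≈ 317, Q* ≈ 91.7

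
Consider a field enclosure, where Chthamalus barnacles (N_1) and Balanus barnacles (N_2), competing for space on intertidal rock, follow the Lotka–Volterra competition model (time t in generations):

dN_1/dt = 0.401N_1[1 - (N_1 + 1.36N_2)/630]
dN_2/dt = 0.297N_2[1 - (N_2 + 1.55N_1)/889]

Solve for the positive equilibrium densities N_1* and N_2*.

Setting both brackets to zero gives the nullclines N_1 + 1.36N_2 = 630 and 1.55N_1 + N_2 = 889.
Substituting N_2 = 889 - 1.55N_1 into the first: N_1(1 - 1.36·1.55) = 630 - 1.36·889.
So N_1* = -579/-1.11 = 523, and then N_2* = 889 - 1.55·523 = 79.

N_1* ≈ 523, N_2* ≈ 79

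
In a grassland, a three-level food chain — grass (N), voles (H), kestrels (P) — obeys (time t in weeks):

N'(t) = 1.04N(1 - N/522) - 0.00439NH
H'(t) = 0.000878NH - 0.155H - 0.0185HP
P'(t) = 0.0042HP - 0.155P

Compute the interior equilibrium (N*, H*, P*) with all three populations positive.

N* ≈ 441, H* ≈ 36.9, P* ≈ 12.5

From dP/dt = 0: 0.0042H* = 0.155, so H* = 36.9.
From dN/dt = 0: 1.04(1 - N*/522) = 0.00439·36.9, giving N* = 522·(1 - 0.156) = 441.
From dH/dt = 0: 0.000878·441 - 0.155 = 0.0185P*, so P* = 0.232/0.0185 = 12.5.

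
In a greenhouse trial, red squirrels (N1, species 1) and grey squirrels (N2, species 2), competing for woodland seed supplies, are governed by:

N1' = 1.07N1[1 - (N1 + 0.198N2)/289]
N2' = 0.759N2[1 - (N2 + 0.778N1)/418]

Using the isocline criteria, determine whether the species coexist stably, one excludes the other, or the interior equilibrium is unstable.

stable coexistence

Compare the nullcline intercepts: K1/α12 = 289/0.198 = 1460 > K2 = 418; K2/α21 = 418/0.778 = 537 > K1 = 289.
Since both inequalities hold, each species can invade when rare, so the interior equilibrium is stable.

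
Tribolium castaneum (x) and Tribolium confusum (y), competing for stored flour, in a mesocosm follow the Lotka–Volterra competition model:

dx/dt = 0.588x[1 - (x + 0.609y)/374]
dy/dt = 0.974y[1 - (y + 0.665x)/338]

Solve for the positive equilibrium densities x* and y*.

Setting both brackets to zero gives the nullclines x + 0.609y = 374 and 0.665x + y = 338.
Substituting y = 338 - 0.665x into the first: x(1 - 0.609·0.665) = 374 - 0.609·338.
So x* = 168/0.595 = 283, and then y* = 338 - 0.665·283 = 150.

x* ≈ 283, y* ≈ 150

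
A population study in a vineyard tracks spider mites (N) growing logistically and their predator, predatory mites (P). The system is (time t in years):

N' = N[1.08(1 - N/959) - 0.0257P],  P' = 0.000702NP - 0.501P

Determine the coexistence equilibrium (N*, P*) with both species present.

N* ≈ 714, P* ≈ 10.8

From dP/dt = 0 with P > 0: 0.000702N* = 0.501, so N* = 714.
Substitute into dN/dt = 0: 1.08(1 - 714/959) = 0.0257P*.
The bracket is 0.256, giving P* = 0.276/0.0257 = 10.8.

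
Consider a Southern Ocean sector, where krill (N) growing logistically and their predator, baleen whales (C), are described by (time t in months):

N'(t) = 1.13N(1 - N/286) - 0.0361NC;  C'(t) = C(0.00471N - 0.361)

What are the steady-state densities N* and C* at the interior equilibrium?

From dC/dt = 0 with C > 0: 0.00471N* = 0.361, so N* = 76.6.
Substitute into dN/dt = 0: 1.13(1 - 76.6/286) = 0.0361C*.
The bracket is 0.732, giving C* = 0.827/0.0361 = 22.9.

N* ≈ 76.6, C* ≈ 22.9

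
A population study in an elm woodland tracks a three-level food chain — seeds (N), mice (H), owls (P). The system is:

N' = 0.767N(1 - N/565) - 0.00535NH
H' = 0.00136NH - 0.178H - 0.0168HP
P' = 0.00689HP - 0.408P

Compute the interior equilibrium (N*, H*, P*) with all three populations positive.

From dP/dt = 0: 0.00689H* = 0.408, so H* = 59.2.
From dN/dt = 0: 0.767(1 - N*/565) = 0.00535·59.2, giving N* = 565·(1 - 0.413) = 332.
From dH/dt = 0: 0.00136·332 - 0.178 = 0.0168P*, so P* = 0.273/0.0168 = 16.3.

N* ≈ 332, H* ≈ 59.2, P* ≈ 16.3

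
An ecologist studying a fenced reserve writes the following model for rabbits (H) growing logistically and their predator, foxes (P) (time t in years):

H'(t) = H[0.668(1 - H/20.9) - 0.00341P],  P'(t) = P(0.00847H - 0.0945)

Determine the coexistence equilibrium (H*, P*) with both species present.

H* ≈ 11.2, P* ≈ 91.3

From dP/dt = 0 with P > 0: 0.00847H* = 0.0945, so H* = 11.2.
Substitute into dH/dt = 0: 0.668(1 - 11.2/20.9) = 0.00341P*.
The bracket is 0.466, giving P* = 0.311/0.00341 = 91.3.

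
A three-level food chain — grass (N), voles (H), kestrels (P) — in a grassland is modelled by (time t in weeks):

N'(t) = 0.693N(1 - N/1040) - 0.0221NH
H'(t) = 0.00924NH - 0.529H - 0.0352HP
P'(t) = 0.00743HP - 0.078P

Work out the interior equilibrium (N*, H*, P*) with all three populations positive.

From dP/dt = 0: 0.00743H* = 0.078, so H* = 10.5.
From dN/dt = 0: 0.693(1 - N*/1040) = 0.0221·10.5, giving N* = 1040·(1 - 0.335) = 692.
From dH/dt = 0: 0.00924·692 - 0.529 = 0.0352P*, so P* = 5.86/0.0352 = 167.

N* ≈ 692, H* ≈ 10.5, P* ≈ 167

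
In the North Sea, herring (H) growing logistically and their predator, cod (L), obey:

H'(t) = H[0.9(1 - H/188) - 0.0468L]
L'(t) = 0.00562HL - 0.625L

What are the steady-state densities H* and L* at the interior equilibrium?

From dL/dt = 0 with L > 0: 0.00562H* = 0.625, so H* = 111.
Substitute into dH/dt = 0: 0.9(1 - 111/188) = 0.0468L*.
The bracket is 0.408, giving L* = 0.368/0.0468 = 7.85.

H* ≈ 111, L* ≈ 7.85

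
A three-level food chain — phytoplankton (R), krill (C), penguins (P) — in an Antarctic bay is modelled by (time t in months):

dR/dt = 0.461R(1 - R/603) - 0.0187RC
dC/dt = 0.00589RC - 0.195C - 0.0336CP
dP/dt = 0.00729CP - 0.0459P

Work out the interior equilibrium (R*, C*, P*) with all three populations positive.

From dP/dt = 0: 0.00729C* = 0.0459, so C* = 6.3.
From dR/dt = 0: 0.461(1 - R*/603) = 0.0187·6.3, giving R* = 603·(1 - 0.255) = 449.
From dC/dt = 0: 0.00589·449 - 0.195 = 0.0336P*, so P* = 2.45/0.0336 = 72.9.

R* ≈ 449, C* ≈ 6.3, P* ≈ 72.9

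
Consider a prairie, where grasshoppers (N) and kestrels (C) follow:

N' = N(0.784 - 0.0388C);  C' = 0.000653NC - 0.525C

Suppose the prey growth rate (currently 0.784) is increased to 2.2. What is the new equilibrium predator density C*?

C* ≈ 56.7

At the interior fixed point, setting dN/dt = 0 with N > 0 fixes C* = (prey growth rate)/(NC coefficient) — independent of the other coefficients.
With the change, C* = 2.2/0.0388 = 56.7; it rises from 20.2.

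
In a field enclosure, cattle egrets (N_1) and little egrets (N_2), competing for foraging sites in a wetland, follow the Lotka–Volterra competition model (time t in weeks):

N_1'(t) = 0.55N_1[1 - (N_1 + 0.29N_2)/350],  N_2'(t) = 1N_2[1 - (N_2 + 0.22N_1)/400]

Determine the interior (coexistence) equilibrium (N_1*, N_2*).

N_1* ≈ 250, N_2* ≈ 345

Setting both brackets to zero gives the nullclines N_1 + 0.29N_2 = 350 and 0.22N_1 + N_2 = 400.
Substituting N_2 = 400 - 0.22N_1 into the first: N_1(1 - 0.29·0.22) = 350 - 0.29·400.
So N_1* = 234/0.936 = 250, and then N_2* = 400 - 0.22·250 = 345.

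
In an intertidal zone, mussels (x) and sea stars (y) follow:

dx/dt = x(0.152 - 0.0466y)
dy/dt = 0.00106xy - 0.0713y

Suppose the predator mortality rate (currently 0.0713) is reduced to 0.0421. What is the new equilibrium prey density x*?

x* ≈ 39.7

At the interior fixed point, setting dy/dt = 0 with y > 0 fixes x* = (predator death rate)/(xy coefficient) — independent of the other coefficients.
With the change, x* = 0.0421/0.00106 = 39.7; it falls from 67.3.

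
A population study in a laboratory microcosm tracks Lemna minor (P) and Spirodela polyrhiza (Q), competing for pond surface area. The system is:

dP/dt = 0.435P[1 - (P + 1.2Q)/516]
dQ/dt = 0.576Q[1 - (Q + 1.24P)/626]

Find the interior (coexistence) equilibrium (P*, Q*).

Setting both brackets to zero gives the nullclines P + 1.2Q = 516 and 1.24P + Q = 626.
Substituting Q = 626 - 1.24P into the first: P(1 - 1.2·1.24) = 516 - 1.2·626.
So P* = -235/-0.488 = 482, and then Q* = 626 - 1.24·482 = 28.4.

P* ≈ 482, Q* ≈ 28.4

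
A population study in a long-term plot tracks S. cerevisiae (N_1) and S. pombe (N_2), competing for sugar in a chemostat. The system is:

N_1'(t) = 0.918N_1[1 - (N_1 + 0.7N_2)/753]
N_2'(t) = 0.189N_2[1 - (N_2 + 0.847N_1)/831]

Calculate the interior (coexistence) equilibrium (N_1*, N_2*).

N_1* ≈ 421, N_2* ≈ 475

Setting both brackets to zero gives the nullclines N_1 + 0.7N_2 = 753 and 0.847N_1 + N_2 = 831.
Substituting N_2 = 831 - 0.847N_1 into the first: N_1(1 - 0.7·0.847) = 753 - 0.7·831.
So N_1* = 171/0.407 = 421, and then N_2* = 831 - 0.847·421 = 475.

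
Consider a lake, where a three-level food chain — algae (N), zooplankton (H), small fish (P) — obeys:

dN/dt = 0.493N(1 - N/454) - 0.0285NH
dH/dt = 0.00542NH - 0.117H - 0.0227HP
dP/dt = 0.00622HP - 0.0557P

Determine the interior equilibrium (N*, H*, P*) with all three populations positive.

From dP/dt = 0: 0.00622H* = 0.0557, so H* = 8.95.
From dN/dt = 0: 0.493(1 - N*/454) = 0.0285·8.95, giving N* = 454·(1 - 0.518) = 219.
From dH/dt = 0: 0.00542·219 - 0.117 = 0.0227P*, so P* = 1.07/0.0227 = 47.1.

N* ≈ 219, H* ≈ 8.95, P* ≈ 47.1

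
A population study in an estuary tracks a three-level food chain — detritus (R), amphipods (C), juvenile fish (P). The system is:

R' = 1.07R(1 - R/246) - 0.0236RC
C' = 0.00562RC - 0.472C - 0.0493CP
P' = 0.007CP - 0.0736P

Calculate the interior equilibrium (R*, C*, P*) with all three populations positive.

R* ≈ 189, C* ≈ 10.5, P* ≈ 12

From dP/dt = 0: 0.007C* = 0.0736, so C* = 10.5.
From dR/dt = 0: 1.07(1 - R*/246) = 0.0236·10.5, giving R* = 246·(1 - 0.232) = 189.
From dC/dt = 0: 0.00562·189 - 0.472 = 0.0493P*, so P* = 0.59/0.0493 = 12.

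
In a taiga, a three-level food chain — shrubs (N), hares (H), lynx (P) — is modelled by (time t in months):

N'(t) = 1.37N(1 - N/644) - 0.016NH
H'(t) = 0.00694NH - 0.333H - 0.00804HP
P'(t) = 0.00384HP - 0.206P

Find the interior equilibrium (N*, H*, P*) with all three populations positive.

N* ≈ 241, H* ≈ 53.6, P* ≈ 166

From dP/dt = 0: 0.00384H* = 0.206, so H* = 53.6.
From dN/dt = 0: 1.37(1 - N*/644) = 0.016·53.6, giving N* = 644·(1 - 0.627) = 241.
From dH/dt = 0: 0.00694·241 - 0.333 = 0.00804P*, so P* = 1.34/0.00804 = 166.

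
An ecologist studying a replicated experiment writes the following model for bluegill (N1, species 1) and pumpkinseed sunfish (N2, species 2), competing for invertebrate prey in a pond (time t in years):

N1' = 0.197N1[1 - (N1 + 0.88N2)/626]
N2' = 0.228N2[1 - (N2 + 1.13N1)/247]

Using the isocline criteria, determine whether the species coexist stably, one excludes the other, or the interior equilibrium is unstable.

species 1 excludes species 2

Compare the nullcline intercepts: K1/α12 = 626/0.88 = 711 > K2 = 247; K2/α21 = 247/1.13 = 219 < K1 = 626.
Since the inequalities point opposite ways, species 1 can invade but species 2 cannot.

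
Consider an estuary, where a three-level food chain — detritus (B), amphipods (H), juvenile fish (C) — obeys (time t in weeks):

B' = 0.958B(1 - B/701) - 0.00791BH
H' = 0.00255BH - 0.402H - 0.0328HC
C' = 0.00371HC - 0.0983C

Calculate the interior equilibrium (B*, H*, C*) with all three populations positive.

From dC/dt = 0: 0.00371H* = 0.0983, so H* = 26.5.
From dB/dt = 0: 0.958(1 - B*/701) = 0.00791·26.5, giving B* = 701·(1 - 0.219) = 548.
From dH/dt = 0: 0.00255·548 - 0.402 = 0.0328C*, so C* = 0.994/0.0328 = 30.3.

B* ≈ 548, H* ≈ 26.5, C* ≈ 30.3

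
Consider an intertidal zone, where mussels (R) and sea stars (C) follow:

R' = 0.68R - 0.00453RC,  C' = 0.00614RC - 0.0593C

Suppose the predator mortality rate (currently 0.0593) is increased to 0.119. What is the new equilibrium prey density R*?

R* ≈ 19.4

At the interior fixed point, setting dC/dt = 0 with C > 0 fixes R* = (predator death rate)/(RC coefficient) — independent of the other coefficients.
With the change, R* = 0.119/0.00614 = 19.4; it rises from 9.66.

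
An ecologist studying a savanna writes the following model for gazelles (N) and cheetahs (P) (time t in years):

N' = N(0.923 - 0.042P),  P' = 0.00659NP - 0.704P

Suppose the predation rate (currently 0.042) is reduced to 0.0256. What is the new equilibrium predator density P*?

P* ≈ 36.1

At the interior fixed point, setting dN/dt = 0 with N > 0 fixes P* = (prey growth rate)/(NP coefficient) — independent of the other coefficients.
With the change, P* = 0.923/0.0256 = 36.1; it rises from 22.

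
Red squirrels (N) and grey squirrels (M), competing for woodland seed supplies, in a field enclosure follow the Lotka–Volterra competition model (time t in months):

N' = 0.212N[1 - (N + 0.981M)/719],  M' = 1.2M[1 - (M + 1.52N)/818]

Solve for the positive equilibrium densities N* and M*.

N* ≈ 170, M* ≈ 560

Setting both brackets to zero gives the nullclines N + 0.981M = 719 and 1.52N + M = 818.
Substituting M = 818 - 1.52N into the first: N(1 - 0.981·1.52) = 719 - 0.981·818.
So N* = -83.5/-0.491 = 170, and then M* = 818 - 1.52·170 = 560.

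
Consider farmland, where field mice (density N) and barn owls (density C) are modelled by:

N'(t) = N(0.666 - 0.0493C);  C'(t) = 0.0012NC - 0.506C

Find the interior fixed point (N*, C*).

N* ≈ 422, C* ≈ 13.5

Set dC/dt = 0 with C > 0: 0.0012N - 0.506 = 0, so N* = 0.506/0.0012 = 422.
Set dN/dt = 0 with N > 0: 0.666 - 0.0493C = 0, so C* = 0.666/0.0493 = 13.5.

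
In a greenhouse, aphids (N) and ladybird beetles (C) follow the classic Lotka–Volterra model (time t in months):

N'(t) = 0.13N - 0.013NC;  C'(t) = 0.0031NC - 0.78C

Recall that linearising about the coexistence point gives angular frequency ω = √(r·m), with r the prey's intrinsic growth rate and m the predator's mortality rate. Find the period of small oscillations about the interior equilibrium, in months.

T ≈ 19.7 months

Here r = 0.13 and m = 0.78, so r·m = 0.101.
ω = √0.101 = 0.318 per month, hence T = 2π/ω ≈ 19.7 months.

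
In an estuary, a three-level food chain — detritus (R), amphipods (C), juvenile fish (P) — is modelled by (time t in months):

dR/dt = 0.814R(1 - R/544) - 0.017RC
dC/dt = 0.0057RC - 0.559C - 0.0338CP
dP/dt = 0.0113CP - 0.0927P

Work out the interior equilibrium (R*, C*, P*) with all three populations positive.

R* ≈ 451, C* ≈ 8.2, P* ≈ 59.5

From dP/dt = 0: 0.0113C* = 0.0927, so C* = 8.2.
From dR/dt = 0: 0.814(1 - R*/544) = 0.017·8.2, giving R* = 544·(1 - 0.171) = 451.
From dC/dt = 0: 0.0057·451 - 0.559 = 0.0338P*, so P* = 2.01/0.0338 = 59.5.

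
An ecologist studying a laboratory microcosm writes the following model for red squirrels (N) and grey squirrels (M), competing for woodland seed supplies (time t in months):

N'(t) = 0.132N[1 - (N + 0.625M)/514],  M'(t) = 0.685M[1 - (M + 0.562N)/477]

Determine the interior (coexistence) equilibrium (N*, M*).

Setting both brackets to zero gives the nullclines N + 0.625M = 514 and 0.562N + M = 477.
Substituting M = 477 - 0.562N into the first: N(1 - 0.625·0.562) = 514 - 0.625·477.
So N* = 216/0.649 = 333, and then M* = 477 - 0.562·333 = 290.

N* ≈ 333, M* ≈ 290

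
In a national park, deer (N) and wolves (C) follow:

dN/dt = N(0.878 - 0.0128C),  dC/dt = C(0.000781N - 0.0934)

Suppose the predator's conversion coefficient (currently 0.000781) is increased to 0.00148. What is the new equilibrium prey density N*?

N* ≈ 63.1

At the interior fixed point, setting dC/dt = 0 with C > 0 fixes N* = (predator death rate)/(NC coefficient) — independent of the other coefficients.
With the change, N* = 0.0934/0.00148 = 63.1; it falls from 120.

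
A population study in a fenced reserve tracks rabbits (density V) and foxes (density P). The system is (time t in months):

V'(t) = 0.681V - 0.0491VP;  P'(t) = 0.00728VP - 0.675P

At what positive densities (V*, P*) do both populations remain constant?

V* ≈ 92.7, P* ≈ 13.9

Set dP/dt = 0 with P > 0: 0.00728V - 0.675 = 0, so V* = 0.675/0.00728 = 92.7.
Set dV/dt = 0 with V > 0: 0.681 - 0.0491P = 0, so P* = 0.681/0.0491 = 13.9.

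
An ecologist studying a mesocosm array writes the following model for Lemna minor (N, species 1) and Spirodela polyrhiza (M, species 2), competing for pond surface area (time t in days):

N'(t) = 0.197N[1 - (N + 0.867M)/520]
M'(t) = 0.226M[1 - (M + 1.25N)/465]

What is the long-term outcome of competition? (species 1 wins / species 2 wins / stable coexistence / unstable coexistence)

species 1 excludes species 2

Compare the nullcline intercepts: K1/α12 = 520/0.867 = 600 > K2 = 465; K2/α21 = 465/1.25 = 372 < K1 = 520.
Since the inequalities point opposite ways, species 1 can invade but species 2 cannot.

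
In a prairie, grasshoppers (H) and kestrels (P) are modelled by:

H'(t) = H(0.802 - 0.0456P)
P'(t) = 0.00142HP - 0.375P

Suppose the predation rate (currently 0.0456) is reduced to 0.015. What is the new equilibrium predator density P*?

P* ≈ 53.5

At the interior fixed point, setting dH/dt = 0 with H > 0 fixes P* = (prey growth rate)/(HP coefficient) — independent of the other coefficients.
With the change, P* = 0.802/0.015 = 53.5; it rises from 17.6.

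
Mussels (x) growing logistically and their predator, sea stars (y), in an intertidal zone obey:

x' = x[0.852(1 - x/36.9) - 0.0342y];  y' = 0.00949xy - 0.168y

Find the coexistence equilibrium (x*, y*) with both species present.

From dy/dt = 0 with y > 0: 0.00949x* = 0.168, so x* = 17.7.
Substitute into dx/dt = 0: 0.852(1 - 17.7/36.9) = 0.0342y*.
The bracket is 0.52, giving y* = 0.443/0.0342 = 13.

x* ≈ 17.7, y* ≈ 13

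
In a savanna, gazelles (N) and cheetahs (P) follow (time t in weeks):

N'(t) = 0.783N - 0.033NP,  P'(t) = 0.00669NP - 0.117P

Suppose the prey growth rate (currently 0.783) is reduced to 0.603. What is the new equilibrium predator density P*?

P* ≈ 18.3

At the interior fixed point, setting dN/dt = 0 with N > 0 fixes P* = (prey growth rate)/(NP coefficient) — independent of the other coefficients.
With the change, P* = 0.603/0.033 = 18.3; it falls from 23.7.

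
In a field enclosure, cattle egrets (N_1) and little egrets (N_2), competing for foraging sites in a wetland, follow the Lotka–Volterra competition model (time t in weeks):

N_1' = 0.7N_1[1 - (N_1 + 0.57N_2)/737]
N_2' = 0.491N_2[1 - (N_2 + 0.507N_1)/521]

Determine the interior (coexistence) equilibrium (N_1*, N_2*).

Setting both brackets to zero gives the nullclines N_1 + 0.57N_2 = 737 and 0.507N_1 + N_2 = 521.
Substituting N_2 = 521 - 0.507N_1 into the first: N_1(1 - 0.57·0.507) = 737 - 0.57·521.
So N_1* = 440/0.711 = 619, and then N_2* = 521 - 0.507·619 = 207.

N_1* ≈ 619, N_2* ≈ 207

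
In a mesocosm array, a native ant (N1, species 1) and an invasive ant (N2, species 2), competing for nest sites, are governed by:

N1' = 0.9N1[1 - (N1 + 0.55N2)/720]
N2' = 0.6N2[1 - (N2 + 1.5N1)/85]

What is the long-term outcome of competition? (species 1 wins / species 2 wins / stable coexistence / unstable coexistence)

species 1 excludes species 2

Compare the nullcline intercepts: K1/α12 = 720/0.55 = 1310 > K2 = 85; K2/α21 = 85/1.5 = 56.7 < K1 = 720.
Since the inequalities point opposite ways, species 1 can invade but species 2 cannot.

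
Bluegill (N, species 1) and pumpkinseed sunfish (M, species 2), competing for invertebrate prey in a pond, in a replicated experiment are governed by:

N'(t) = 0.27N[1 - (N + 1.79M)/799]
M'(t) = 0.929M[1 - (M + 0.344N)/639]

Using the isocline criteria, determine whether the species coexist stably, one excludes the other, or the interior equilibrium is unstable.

Compare the nullcline intercepts: K1/α12 = 799/1.79 = 446 < K2 = 639; K2/α21 = 639/0.344 = 1860 > K1 = 799.
Since the inequalities point opposite ways, species 2 can invade but species 1 cannot.

species 2 excludes species 1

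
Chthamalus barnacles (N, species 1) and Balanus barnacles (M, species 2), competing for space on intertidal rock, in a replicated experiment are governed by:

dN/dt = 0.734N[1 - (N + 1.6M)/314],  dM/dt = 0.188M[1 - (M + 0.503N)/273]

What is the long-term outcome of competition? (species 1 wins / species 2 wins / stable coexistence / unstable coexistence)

Compare the nullcline intercepts: K1/α12 = 314/1.6 = 196 < K2 = 273; K2/α21 = 273/0.503 = 543 > K1 = 314.
Since the inequalities point opposite ways, species 2 can invade but species 1 cannot.

species 2 excludes species 1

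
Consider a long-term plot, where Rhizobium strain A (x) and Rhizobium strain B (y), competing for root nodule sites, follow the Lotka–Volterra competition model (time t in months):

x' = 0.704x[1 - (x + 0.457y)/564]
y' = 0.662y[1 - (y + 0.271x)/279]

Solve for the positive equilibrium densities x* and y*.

x* ≈ 498, y* ≈ 144

Setting both brackets to zero gives the nullclines x + 0.457y = 564 and 0.271x + y = 279.
Substituting y = 279 - 0.271x into the first: x(1 - 0.457·0.271) = 564 - 0.457·279.
So x* = 436/0.876 = 498, and then y* = 279 - 0.271·498 = 144.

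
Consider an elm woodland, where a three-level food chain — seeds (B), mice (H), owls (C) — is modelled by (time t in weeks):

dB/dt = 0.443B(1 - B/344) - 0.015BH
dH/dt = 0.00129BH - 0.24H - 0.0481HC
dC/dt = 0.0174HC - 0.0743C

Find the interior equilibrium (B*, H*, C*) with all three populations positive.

From dC/dt = 0: 0.0174H* = 0.0743, so H* = 4.27.
From dB/dt = 0: 0.443(1 - B*/344) = 0.015·4.27, giving B* = 344·(1 - 0.145) = 294.
From dH/dt = 0: 0.00129·294 - 0.24 = 0.0481C*, so C* = 0.14/0.0481 = 2.9.

B* ≈ 294, H* ≈ 4.27, C* ≈ 2.9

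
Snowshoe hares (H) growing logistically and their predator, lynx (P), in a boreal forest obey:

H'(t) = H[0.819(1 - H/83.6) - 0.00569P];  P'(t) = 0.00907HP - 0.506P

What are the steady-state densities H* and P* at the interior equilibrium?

H* ≈ 55.8, P* ≈ 47.9

From dP/dt = 0 with P > 0: 0.00907H* = 0.506, so H* = 55.8.
Substitute into dH/dt = 0: 0.819(1 - 55.8/83.6) = 0.00569P*.
The bracket is 0.333, giving P* = 0.272/0.00569 = 47.9.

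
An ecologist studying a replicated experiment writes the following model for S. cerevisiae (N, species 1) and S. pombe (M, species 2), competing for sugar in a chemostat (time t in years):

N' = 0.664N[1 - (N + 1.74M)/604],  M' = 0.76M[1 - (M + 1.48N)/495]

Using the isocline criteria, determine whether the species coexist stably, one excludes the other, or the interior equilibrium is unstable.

Compare the nullcline intercepts: K1/α12 = 604/1.74 = 347 < K2 = 495; K2/α21 = 495/1.48 = 334 < K1 = 604.
Since both are reversed, neither can invade when rare; the interior point is a saddle.

unstable coexistence (outcome depends on initial conditions)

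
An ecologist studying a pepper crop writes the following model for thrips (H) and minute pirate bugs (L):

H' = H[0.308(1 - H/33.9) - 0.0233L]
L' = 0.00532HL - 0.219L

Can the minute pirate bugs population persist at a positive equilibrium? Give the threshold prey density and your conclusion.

The predator equation gives dL/dt > 0 only when H > 0.219/0.00532 = 41.2.
Without the predator, H → K = 33.9. Since 33.9 < 41.2, the predator cannot invade.

Threshold H = 41.2; K < 41.2, so no, the predator goes extinct.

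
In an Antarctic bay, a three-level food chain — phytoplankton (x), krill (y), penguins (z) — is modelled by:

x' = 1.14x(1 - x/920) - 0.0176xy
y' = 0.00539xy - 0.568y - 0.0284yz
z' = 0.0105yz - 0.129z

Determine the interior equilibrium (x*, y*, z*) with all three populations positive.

x* ≈ 745, y* ≈ 12.3, z* ≈ 121

From dz/dt = 0: 0.0105y* = 0.129, so y* = 12.3.
From dx/dt = 0: 1.14(1 - x*/920) = 0.0176·12.3, giving x* = 920·(1 - 0.19) = 745.
From dy/dt = 0: 0.00539·745 - 0.568 = 0.0284z*, so z* = 3.45/0.0284 = 121.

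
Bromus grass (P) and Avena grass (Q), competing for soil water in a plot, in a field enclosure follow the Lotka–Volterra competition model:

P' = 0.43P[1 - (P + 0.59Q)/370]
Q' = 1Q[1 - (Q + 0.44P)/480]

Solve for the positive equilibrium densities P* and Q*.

P* ≈ 117, Q* ≈ 428

Setting both brackets to zero gives the nullclines P + 0.59Q = 370 and 0.44P + Q = 480.
Substituting Q = 480 - 0.44P into the first: P(1 - 0.59·0.44) = 370 - 0.59·480.
So P* = 86.8/0.74 = 117, and then Q* = 480 - 0.44·117 = 428.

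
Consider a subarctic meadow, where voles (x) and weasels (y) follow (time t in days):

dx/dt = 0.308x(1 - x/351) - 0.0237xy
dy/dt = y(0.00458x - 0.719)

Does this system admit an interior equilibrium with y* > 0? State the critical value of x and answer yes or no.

Threshold x = 157; K > 157, so yes, the predator persists.

The predator equation gives dy/dt > 0 only when x > 0.719/0.00458 = 157.
Without the predator, x → K = 351. Since 351 > 157, the predator can invade and persist.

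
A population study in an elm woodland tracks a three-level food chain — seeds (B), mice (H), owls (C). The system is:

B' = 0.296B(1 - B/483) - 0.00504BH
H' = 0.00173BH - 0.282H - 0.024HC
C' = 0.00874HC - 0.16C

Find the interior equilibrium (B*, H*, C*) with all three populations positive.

B* ≈ 332, H* ≈ 18.3, C* ≈ 12.2

From dC/dt = 0: 0.00874H* = 0.16, so H* = 18.3.
From dB/dt = 0: 0.296(1 - B*/483) = 0.00504·18.3, giving B* = 483·(1 - 0.312) = 332.
From dH/dt = 0: 0.00173·332 - 0.282 = 0.024C*, so C* = 0.293/0.024 = 12.2.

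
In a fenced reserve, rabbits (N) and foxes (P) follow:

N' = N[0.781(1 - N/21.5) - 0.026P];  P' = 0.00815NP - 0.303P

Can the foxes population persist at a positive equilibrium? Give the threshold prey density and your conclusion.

Threshold N = 37.2; K < 37.2, so no, the predator goes extinct.

The predator equation gives dP/dt > 0 only when N > 0.303/0.00815 = 37.2.
Without the predator, N → K = 21.5. Since 21.5 < 37.2, the predator cannot invade.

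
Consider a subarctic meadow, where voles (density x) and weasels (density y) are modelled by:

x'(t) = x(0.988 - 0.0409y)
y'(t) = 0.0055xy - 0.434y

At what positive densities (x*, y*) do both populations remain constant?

x* ≈ 78.9, y* ≈ 24.2

Set dy/dt = 0 with y > 0: 0.0055x - 0.434 = 0, so x* = 0.434/0.0055 = 78.9.
Set dx/dt = 0 with x > 0: 0.988 - 0.0409y = 0, so y* = 0.988/0.0409 = 24.2.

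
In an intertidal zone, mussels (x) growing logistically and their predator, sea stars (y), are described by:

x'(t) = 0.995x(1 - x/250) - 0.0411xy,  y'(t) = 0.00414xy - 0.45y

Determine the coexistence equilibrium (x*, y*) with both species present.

From dy/dt = 0 with y > 0: 0.00414x* = 0.45, so x* = 109.
Substitute into dx/dt = 0: 0.995(1 - 109/250) = 0.0411y*.
The bracket is 0.565, giving y* = 0.562/0.0411 = 13.7.

x* ≈ 109, y* ≈ 13.7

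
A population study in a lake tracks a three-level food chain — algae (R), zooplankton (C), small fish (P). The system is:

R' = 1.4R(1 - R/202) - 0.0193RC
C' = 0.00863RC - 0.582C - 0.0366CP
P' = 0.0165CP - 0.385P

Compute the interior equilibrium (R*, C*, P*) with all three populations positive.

R* ≈ 137, C* ≈ 23.3, P* ≈ 16.4

From dP/dt = 0: 0.0165C* = 0.385, so C* = 23.3.
From dR/dt = 0: 1.4(1 - R*/202) = 0.0193·23.3, giving R* = 202·(1 - 0.322) = 137.
From dC/dt = 0: 0.00863·137 - 0.582 = 0.0366P*, so P* = 0.601/0.0366 = 16.4.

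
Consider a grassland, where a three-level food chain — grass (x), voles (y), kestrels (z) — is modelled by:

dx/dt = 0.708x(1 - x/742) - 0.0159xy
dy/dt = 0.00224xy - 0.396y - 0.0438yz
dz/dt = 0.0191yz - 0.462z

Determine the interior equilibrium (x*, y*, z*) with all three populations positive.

From dz/dt = 0: 0.0191y* = 0.462, so y* = 24.2.
From dx/dt = 0: 0.708(1 - x*/742) = 0.0159·24.2, giving x* = 742·(1 - 0.543) = 339.
From dy/dt = 0: 0.00224·339 - 0.396 = 0.0438z*, so z* = 0.363/0.0438 = 8.29.

x* ≈ 339, y* ≈ 24.2, z* ≈ 8.29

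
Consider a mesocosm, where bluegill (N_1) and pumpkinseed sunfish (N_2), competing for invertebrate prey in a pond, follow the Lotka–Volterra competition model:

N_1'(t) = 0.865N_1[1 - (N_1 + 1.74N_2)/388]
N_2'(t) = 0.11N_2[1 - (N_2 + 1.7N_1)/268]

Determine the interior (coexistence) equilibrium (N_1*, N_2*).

Setting both brackets to zero gives the nullclines N_1 + 1.74N_2 = 388 and 1.7N_1 + N_2 = 268.
Substituting N_2 = 268 - 1.7N_1 into the first: N_1(1 - 1.74·1.7) = 388 - 1.74·268.
So N_1* = -78.3/-1.96 = 40, and then N_2* = 268 - 1.7·40 = 200.

N_1* ≈ 40, N_2* ≈ 200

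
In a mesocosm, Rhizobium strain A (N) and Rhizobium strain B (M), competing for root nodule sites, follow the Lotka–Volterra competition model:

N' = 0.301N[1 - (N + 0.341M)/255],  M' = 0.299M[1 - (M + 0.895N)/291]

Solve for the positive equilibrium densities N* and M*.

Setting both brackets to zero gives the nullclines N + 0.341M = 255 and 0.895N + M = 291.
Substituting M = 291 - 0.895N into the first: N(1 - 0.341·0.895) = 255 - 0.341·291.
So N* = 156/0.695 = 224, and then M* = 291 - 0.895·224 = 90.3.

N* ≈ 224, M* ≈ 90.3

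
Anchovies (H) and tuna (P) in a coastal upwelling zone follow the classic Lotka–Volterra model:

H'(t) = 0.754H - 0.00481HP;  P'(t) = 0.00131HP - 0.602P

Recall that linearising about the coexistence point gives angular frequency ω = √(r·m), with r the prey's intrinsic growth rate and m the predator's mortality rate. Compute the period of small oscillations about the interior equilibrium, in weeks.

Here r = 0.754 and m = 0.602, so r·m = 0.454.
ω = √0.454 = 0.674 per week, hence T = 2π/ω ≈ 9.33 weeks.

T ≈ 9.33 weeks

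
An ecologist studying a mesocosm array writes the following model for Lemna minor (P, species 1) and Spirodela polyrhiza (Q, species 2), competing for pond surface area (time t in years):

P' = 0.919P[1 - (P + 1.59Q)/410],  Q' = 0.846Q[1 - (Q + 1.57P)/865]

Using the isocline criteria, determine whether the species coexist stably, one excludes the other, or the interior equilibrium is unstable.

species 2 excludes species 1

Compare the nullcline intercepts: K1/α12 = 410/1.59 = 258 < K2 = 865; K2/α21 = 865/1.57 = 551 > K1 = 410.
Since the inequalities point opposite ways, species 2 can invade but species 1 cannot.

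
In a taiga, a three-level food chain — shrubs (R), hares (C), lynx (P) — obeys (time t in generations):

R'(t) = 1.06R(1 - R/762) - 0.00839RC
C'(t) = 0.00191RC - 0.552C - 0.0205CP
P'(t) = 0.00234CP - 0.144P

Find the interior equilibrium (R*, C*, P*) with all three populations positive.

From dP/dt = 0: 0.00234C* = 0.144, so C* = 61.5.
From dR/dt = 0: 1.06(1 - R*/762) = 0.00839·61.5, giving R* = 762·(1 - 0.487) = 391.
From dC/dt = 0: 0.00191·391 - 0.552 = 0.0205P*, so P* = 0.195/0.0205 = 9.49.

R* ≈ 391, C* ≈ 61.5, P* ≈ 9.49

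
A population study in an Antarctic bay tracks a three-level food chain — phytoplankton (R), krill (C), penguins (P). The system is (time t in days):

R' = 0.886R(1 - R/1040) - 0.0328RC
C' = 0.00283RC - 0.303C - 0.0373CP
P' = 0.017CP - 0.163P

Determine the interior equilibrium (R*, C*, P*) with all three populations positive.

From dP/dt = 0: 0.017C* = 0.163, so C* = 9.59.
From dR/dt = 0: 0.886(1 - R*/1040) = 0.0328·9.59, giving R* = 1040·(1 - 0.355) = 671.
From dC/dt = 0: 0.00283·671 - 0.303 = 0.0373P*, so P* = 1.6/0.0373 = 42.8.

R* ≈ 671, C* ≈ 9.59, P* ≈ 42.8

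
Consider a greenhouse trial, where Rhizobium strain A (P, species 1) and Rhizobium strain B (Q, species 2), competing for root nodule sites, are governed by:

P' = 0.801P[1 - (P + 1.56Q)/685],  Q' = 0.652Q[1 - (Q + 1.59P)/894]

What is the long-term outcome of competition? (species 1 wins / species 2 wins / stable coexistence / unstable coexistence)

Compare the nullcline intercepts: K1/α12 = 685/1.56 = 439 < K2 = 894; K2/α21 = 894/1.59 = 562 < K1 = 685.
Since both are reversed, neither can invade when rare; the interior point is a saddle.

unstable coexistence (outcome depends on initial conditions)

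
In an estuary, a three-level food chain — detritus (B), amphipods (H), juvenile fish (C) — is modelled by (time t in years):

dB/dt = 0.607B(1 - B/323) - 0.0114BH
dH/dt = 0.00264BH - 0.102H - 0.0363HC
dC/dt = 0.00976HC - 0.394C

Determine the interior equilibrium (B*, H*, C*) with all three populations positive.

B* ≈ 78.1, H* ≈ 40.4, C* ≈ 2.87

From dC/dt = 0: 0.00976H* = 0.394, so H* = 40.4.
From dB/dt = 0: 0.607(1 - B*/323) = 0.0114·40.4, giving B* = 323·(1 - 0.758) = 78.1.
From dH/dt = 0: 0.00264·78.1 - 0.102 = 0.0363C*, so C* = 0.104/0.0363 = 2.87.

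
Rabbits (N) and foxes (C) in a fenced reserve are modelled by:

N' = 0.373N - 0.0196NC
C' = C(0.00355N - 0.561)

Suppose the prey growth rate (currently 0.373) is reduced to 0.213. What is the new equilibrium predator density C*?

At the interior fixed point, setting dN/dt = 0 with N > 0 fixes C* = (prey growth rate)/(NC coefficient) — independent of the other coefficients.
With the change, C* = 0.213/0.0196 = 10.9; it falls from 19.

C* ≈ 10.9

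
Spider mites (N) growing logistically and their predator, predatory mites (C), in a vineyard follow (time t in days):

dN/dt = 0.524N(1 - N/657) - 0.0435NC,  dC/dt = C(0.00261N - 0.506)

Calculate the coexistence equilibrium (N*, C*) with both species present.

N* ≈ 194, C* ≈ 8.49

From dC/dt = 0 with C > 0: 0.00261N* = 0.506, so N* = 194.
Substitute into dN/dt = 0: 0.524(1 - 194/657) = 0.0435C*.
The bracket is 0.705, giving C* = 0.369/0.0435 = 8.49.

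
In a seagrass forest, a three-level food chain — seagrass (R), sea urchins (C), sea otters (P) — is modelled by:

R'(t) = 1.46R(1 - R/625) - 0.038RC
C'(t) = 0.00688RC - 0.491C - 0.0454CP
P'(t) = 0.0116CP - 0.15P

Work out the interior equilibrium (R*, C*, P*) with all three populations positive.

From dP/dt = 0: 0.0116C* = 0.15, so C* = 12.9.
From dR/dt = 0: 1.46(1 - R*/625) = 0.038·12.9, giving R* = 625·(1 - 0.337) = 415.
From dC/dt = 0: 0.00688·415 - 0.491 = 0.0454P*, so P* = 2.36/0.0454 = 52.

R* ≈ 415, C* ≈ 12.9, P* ≈ 52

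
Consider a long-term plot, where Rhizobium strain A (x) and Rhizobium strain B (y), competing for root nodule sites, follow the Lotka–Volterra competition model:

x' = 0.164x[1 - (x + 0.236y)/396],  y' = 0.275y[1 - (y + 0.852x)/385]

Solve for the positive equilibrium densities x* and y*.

Setting both brackets to zero gives the nullclines x + 0.236y = 396 and 0.852x + y = 385.
Substituting y = 385 - 0.852x into the first: x(1 - 0.236·0.852) = 396 - 0.236·385.
So x* = 305/0.799 = 382, and then y* = 385 - 0.852·382 = 59.6.

x* ≈ 382, y* ≈ 59.6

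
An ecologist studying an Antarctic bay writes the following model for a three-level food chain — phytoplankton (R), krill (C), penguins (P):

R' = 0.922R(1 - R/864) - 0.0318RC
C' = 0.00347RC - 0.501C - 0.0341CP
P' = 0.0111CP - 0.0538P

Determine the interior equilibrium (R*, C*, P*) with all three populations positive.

R* ≈ 720, C* ≈ 4.85, P* ≈ 58.5

From dP/dt = 0: 0.0111C* = 0.0538, so C* = 4.85.
From dR/dt = 0: 0.922(1 - R*/864) = 0.0318·4.85, giving R* = 864·(1 - 0.167) = 720.
From dC/dt = 0: 0.00347·720 - 0.501 = 0.0341P*, so P* = 2/0.0341 = 58.5.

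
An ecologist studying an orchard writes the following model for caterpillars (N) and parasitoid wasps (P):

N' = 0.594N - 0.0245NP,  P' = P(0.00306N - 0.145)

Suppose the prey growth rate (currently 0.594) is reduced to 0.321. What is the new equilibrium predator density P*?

At the interior fixed point, setting dN/dt = 0 with N > 0 fixes P* = (prey growth rate)/(NP coefficient) — independent of the other coefficients.
With the change, P* = 0.321/0.0245 = 13.1; it falls from 24.2.

P* ≈ 13.1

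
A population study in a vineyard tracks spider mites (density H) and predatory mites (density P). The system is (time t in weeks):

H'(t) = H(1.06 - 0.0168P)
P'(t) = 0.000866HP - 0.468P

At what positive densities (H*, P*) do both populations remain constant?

H* ≈ 540, P* ≈ 63.1

Set dP/dt = 0 with P > 0: 0.000866H - 0.468 = 0, so H* = 0.468/0.000866 = 540.
Set dH/dt = 0 with H > 0: 1.06 - 0.0168P = 0, so P* = 1.06/0.0168 = 63.1.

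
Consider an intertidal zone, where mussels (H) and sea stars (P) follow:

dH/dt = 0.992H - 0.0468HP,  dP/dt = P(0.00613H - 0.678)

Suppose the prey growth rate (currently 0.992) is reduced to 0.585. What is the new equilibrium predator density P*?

At the interior fixed point, setting dH/dt = 0 with H > 0 fixes P* = (prey growth rate)/(HP coefficient) — independent of the other coefficients.
With the change, P* = 0.585/0.0468 = 12.5; it falls from 21.2.

P* ≈ 12.5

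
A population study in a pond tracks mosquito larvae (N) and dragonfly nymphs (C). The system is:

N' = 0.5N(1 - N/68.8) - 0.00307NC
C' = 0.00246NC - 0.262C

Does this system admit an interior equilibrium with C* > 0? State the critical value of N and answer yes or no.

The predator equation gives dC/dt > 0 only when N > 0.262/0.00246 = 107.
Without the predator, N → K = 68.8. Since 68.8 < 107, the predator cannot invade.

Threshold N = 107; K < 107, so no, the predator goes extinct.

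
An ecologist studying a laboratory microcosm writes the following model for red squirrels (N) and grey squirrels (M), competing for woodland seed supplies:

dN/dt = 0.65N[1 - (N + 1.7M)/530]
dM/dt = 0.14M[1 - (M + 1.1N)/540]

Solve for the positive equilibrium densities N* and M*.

Setting both brackets to zero gives the nullclines N + 1.7M = 530 and 1.1N + M = 540.
Substituting M = 540 - 1.1N into the first: N(1 - 1.7·1.1) = 530 - 1.7·540.
So N* = -388/-0.87 = 446, and then M* = 540 - 1.1·446 = 49.4.

N* ≈ 446, M* ≈ 49.4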